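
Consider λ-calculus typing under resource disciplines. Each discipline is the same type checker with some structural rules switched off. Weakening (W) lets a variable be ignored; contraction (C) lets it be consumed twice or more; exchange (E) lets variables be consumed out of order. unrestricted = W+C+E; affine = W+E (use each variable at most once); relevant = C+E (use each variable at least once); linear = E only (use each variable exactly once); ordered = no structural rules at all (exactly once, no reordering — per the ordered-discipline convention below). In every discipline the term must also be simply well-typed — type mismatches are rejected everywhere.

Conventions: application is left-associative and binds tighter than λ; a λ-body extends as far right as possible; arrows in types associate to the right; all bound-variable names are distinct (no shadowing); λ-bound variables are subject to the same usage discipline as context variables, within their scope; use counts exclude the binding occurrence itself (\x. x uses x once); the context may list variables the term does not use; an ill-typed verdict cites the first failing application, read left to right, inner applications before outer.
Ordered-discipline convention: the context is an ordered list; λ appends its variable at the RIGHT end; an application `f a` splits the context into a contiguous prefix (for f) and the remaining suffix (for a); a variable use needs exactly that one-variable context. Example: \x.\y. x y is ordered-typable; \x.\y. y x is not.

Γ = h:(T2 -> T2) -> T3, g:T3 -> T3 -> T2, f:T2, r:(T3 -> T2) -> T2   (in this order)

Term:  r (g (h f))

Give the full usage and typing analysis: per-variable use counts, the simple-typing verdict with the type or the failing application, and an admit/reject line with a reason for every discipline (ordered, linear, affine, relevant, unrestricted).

use counts: h: 1, g: 1, f: 1, r: 1
uses in reading order: r, g, h, f
typing: ill-typed: argument of type T2 where T2 -> T2 is required
ordered: ✗, fails simple typing
linear: ✗, a type mismatch blocks all five
affine: ✗, the type mismatch rejects it
relevant: ✗, not simply typable
unrestricted: ✗, fails simple typing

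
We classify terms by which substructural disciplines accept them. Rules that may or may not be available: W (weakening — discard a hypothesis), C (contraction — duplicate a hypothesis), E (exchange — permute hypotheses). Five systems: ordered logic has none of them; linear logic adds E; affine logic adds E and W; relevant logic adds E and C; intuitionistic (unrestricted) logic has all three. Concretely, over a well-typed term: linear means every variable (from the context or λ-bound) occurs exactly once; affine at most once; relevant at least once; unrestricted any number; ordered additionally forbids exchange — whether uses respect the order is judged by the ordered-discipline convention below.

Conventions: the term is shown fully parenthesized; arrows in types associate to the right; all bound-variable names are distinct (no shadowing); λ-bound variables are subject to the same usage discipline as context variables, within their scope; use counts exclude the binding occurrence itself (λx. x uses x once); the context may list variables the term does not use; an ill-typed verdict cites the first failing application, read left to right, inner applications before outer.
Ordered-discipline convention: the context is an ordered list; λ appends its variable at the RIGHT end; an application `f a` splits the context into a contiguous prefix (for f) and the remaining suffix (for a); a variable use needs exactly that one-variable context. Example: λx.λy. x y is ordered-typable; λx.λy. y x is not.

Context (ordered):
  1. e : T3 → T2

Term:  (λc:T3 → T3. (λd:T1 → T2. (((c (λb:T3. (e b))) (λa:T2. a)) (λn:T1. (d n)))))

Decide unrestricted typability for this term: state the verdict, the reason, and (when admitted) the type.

no — not simply typable
counts: e: 1; c (λ-bound): 1; d (λ-bound): 1; b (λ-bound): 1; a (λ-bound): 1; n (λ-bound): 1
left-to-right use order: c, e, b, a, d, n
typing: ill-typed: a function awaiting T3 gets T3 → T2
all disciplines: ordered ✗ · linear ✗ · affine ✗ · relevant ✗ · unrestricted ✗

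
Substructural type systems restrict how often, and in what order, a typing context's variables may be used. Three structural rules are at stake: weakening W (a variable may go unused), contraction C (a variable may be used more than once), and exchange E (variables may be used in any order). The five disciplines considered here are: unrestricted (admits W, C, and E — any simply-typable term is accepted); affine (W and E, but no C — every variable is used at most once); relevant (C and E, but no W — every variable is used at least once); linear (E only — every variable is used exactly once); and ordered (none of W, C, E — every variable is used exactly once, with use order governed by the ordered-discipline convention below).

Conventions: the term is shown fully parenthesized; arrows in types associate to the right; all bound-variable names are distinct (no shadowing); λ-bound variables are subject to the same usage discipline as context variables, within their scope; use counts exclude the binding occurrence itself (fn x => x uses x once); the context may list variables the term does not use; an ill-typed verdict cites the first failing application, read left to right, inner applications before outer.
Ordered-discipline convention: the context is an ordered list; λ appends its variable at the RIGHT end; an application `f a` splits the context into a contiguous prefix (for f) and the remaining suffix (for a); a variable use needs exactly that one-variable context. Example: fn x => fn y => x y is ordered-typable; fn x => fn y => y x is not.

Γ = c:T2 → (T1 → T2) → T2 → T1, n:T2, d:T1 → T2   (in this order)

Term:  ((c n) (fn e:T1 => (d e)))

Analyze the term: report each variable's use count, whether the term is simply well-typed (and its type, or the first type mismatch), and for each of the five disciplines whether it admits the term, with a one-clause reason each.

usage: c: 1; n: 1; d: 1; e [bound]: 1
order of uses: c, n, d, e
typing: the term checks, with type T2 → T1
ordered: ✓, c, n, d, e: once each, no exchange needed
linear: ✓, exactly-once usage across c, n, d, e
affine: ✓, no duplicate uses among c, n, d, e
relevant: ✓, every one of c, n, d, e appears
unrestricted: ✓, typability at T2 → T1 is all that's needed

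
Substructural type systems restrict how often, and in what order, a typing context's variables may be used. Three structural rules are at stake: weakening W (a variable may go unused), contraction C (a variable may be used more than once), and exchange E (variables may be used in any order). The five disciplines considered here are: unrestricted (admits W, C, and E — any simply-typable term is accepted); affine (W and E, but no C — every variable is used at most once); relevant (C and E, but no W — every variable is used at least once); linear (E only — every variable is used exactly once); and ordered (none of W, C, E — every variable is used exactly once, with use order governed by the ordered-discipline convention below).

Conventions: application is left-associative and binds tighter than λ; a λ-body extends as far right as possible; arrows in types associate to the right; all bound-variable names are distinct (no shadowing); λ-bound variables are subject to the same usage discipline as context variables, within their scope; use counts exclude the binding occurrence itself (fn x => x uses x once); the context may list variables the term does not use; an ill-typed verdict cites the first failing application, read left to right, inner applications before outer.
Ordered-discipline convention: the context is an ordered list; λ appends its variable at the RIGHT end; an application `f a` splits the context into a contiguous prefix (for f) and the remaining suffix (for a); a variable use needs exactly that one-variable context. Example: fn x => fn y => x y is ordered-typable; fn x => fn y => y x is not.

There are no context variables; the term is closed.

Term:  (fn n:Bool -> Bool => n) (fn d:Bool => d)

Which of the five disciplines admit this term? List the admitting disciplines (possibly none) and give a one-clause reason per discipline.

admitting disciplines: ordered, linear, affine, relevant, unrestricted
variable uses: n [bound]: 1×, d [bound]: 1×
left-to-right use order: n, d
typing: well-typed — term : Bool -> Bool
ordered: ✓ — n, d once each; derivable with no W/C/E
linear: ✓ — single use per variable (n, d)
affine: ✓ — n, d: no repeats, contraction unneeded
relevant: ✓ — none of n, d goes unused
unrestricted: ✓ — simply typable at Bool -> Bool; W, C, E all held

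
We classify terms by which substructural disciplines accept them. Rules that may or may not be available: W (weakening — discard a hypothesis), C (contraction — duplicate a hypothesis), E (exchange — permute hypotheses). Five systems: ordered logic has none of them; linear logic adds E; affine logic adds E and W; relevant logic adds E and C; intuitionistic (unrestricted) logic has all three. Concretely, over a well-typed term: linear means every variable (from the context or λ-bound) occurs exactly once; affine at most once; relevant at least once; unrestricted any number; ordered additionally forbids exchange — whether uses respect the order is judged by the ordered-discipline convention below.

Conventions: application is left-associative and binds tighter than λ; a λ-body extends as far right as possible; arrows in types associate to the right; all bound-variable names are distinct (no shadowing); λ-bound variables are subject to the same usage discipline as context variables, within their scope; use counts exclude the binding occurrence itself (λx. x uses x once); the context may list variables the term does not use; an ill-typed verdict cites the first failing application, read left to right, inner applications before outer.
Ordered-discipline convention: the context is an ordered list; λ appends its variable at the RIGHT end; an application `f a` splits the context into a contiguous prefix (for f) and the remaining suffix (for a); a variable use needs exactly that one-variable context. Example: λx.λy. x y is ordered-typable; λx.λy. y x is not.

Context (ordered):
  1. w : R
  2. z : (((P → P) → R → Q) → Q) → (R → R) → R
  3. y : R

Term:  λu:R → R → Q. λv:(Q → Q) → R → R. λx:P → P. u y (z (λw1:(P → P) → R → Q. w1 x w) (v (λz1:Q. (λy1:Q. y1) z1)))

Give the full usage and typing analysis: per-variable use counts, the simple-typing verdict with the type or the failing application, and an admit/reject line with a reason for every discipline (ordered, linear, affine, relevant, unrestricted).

variable uses: w ×1, z ×1, y ×1, u (bound) ×1, v (bound) ×1, x (bound) ×1, w1 (bound) ×1, z1 (bound) ×1, y1 (bound) ×1
order of uses: u, y, z, w1, x, w, v, y1, z1
typing: ✓ — (R → R → Q) → ((Q → Q) → R → R) → (P → P) → Q
ordered ✗ (no ordered split (uses run u, y, z, w1, x, w, v, y1, z1))
linear ✓ (exactly-once usage across w, z, y, u, v, x, w1, z1, y1)
affine ✓ (no duplicate uses among w, z, y, u, v, x, w1, z1, y1)
relevant ✓ (none of w, z, y, u, v, x, w1, z1, y1 goes unused)
unrestricted ✓ (typability at (R → R → Q) → ((Q → Q) → R → R) → (P → P) → Q is all that's needed)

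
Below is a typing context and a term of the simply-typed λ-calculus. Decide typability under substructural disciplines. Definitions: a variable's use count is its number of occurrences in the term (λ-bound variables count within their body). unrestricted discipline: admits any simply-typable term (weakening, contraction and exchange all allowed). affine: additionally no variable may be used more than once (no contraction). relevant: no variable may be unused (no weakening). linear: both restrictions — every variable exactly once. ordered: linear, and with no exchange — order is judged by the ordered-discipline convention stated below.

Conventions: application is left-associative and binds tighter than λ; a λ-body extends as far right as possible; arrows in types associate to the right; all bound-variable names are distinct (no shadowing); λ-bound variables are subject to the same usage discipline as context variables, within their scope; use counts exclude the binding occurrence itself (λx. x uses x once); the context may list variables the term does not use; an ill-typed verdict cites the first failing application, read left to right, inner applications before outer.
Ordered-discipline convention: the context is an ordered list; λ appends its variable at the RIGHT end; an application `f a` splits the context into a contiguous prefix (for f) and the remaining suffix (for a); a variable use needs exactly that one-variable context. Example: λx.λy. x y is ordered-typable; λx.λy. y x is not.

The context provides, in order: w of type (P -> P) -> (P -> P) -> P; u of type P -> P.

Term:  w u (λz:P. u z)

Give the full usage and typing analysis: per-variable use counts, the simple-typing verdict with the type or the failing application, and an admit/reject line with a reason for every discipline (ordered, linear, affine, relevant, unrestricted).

variable uses: w: 1×, u: 2×, z [bound]: 1×
order of uses: w, u, u, z
typing: the term checks, with type P
ordered ✗ (u ×2 used more than once (contraction))
linear ✗ (u ×2 used more than once (contraction))
affine ✗ (u ×2 used more than once (contraction))
relevant ✓ (none of w, u, z goes unused)
unrestricted ✓ (type-checks (P) and nothing is barred)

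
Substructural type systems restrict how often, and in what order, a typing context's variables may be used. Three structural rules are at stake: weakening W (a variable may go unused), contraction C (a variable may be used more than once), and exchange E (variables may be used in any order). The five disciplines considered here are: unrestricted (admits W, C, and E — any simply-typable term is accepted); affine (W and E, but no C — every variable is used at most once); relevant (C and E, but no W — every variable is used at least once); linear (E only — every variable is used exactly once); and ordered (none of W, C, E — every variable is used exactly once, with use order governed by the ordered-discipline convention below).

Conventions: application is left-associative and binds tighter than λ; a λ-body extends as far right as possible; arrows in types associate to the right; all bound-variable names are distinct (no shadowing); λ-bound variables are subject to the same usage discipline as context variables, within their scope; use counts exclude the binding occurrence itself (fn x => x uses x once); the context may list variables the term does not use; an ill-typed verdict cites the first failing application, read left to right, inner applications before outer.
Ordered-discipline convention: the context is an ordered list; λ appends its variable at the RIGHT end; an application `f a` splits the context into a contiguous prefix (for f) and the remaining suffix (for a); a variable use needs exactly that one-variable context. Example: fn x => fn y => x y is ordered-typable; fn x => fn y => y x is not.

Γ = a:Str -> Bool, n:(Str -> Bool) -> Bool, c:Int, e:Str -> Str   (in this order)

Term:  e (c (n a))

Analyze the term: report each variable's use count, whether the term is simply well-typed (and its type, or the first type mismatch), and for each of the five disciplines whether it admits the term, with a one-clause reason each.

counts: a: 1×; n: 1×; c: 1×; e: 1×
uses in reading order: e, c, n, a
typing: ill-typed: non-arrow in function slot: Int
ordered ✗ (a type mismatch blocks all five)
linear ✗ (the type mismatch rejects it)
affine ✗ (not simply typable)
relevant ✗ (fails simple typing)
unrestricted ✗ (a type mismatch blocks all five)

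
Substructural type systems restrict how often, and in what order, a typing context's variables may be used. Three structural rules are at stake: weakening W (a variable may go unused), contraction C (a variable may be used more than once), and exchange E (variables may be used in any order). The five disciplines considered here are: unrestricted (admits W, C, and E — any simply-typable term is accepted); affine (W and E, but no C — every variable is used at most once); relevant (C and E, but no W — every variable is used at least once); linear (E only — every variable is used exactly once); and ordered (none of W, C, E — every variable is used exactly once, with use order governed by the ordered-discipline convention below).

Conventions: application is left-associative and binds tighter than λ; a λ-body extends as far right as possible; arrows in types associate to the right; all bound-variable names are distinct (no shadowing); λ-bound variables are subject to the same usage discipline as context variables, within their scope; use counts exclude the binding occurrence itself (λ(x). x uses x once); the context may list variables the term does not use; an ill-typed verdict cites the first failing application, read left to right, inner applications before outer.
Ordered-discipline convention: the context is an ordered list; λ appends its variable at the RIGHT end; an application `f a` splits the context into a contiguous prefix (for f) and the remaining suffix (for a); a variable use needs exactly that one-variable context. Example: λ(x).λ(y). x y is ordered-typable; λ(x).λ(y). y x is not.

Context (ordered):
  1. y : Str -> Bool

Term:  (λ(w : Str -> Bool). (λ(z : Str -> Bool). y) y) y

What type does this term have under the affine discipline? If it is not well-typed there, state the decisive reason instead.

not well-typed under affine — repeated use of y ×3
use counts: y ×3, w [bound] ×0, z [bound] ×0
order of uses: y, y, y
typing: well-typed at Str -> Bool
across the five disciplines: ordered ✗ | linear ✗ | affine ✗ | relevant ✗ | unrestricted ✓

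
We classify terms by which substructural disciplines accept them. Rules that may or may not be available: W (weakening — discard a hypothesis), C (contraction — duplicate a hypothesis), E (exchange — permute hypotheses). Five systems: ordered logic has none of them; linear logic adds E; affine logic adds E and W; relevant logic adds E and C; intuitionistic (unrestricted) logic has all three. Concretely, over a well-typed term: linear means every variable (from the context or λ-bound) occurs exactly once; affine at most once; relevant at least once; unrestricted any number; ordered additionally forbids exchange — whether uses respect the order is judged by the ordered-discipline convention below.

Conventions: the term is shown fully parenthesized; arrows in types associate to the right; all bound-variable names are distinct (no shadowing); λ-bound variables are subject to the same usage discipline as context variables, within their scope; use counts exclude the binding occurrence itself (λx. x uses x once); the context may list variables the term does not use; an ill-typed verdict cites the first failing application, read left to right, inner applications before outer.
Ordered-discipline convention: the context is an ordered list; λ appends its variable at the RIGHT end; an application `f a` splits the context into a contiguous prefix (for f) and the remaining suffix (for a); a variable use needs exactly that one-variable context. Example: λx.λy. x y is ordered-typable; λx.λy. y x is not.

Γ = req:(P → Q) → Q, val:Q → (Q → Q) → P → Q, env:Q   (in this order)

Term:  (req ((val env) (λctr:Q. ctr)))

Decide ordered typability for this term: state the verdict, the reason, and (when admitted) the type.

yes — single-use (req, val, env, ctr), ordered derivation ok; term : Q
variable uses: req ×1; val ×1; env ×1; ctr [bound] ×1
left-to-right use order: req, val, env, ctr
typing: the term checks, with type Q
summary: ordered ✓, linear ✓, affine ✓, relevant ✓, unrestricted ✓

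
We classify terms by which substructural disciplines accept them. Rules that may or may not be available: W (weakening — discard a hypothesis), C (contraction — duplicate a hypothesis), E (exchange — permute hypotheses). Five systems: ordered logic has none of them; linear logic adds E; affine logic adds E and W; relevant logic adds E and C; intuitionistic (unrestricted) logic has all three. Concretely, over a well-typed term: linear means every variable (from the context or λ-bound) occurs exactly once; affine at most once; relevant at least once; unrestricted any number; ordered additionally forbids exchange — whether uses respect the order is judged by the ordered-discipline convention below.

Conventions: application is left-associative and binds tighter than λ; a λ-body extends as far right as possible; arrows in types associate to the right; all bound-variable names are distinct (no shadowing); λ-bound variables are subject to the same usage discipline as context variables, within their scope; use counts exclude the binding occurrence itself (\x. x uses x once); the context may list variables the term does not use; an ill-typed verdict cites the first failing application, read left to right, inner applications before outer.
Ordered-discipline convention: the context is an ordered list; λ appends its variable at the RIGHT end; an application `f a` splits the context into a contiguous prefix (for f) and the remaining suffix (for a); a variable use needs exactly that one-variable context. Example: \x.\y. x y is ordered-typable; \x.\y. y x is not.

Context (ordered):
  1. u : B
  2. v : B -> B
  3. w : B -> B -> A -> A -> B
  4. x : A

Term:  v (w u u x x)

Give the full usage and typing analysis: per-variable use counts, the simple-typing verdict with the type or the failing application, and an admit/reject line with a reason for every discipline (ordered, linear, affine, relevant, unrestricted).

usage: u: 2×; v: 1×; w: 1×; x: 2×
use order (left to right): v, w, u, u, x, x
typing: the term checks, with type B
ordered: ✗ — uses contraction: u ×2, x ×2
linear: ✗ — uses contraction: u ×2, x ×2
affine: ✗ — uses contraction: u ×2, x ×2
relevant: ✓ — none of u, v, w, x goes unused
unrestricted: ✓ — typability at B is all that's needed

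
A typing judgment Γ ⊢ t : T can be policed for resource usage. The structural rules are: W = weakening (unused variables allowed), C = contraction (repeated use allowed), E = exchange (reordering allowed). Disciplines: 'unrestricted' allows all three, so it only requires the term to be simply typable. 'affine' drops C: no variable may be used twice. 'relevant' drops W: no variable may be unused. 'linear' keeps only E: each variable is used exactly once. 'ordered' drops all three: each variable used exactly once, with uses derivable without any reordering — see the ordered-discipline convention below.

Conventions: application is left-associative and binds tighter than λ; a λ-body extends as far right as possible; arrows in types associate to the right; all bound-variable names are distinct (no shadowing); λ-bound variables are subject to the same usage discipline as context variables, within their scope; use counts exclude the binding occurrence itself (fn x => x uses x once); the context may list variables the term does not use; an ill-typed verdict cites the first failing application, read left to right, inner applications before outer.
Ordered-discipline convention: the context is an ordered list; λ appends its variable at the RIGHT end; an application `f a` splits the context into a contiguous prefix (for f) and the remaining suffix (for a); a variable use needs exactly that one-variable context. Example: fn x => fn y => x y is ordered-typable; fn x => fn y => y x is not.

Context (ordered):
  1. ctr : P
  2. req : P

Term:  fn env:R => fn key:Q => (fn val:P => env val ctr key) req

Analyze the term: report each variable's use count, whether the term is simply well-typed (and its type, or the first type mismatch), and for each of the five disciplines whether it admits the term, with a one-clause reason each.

counts: ctr=1, req=1, env (λ-bound)=1, key (λ-bound)=1, val (λ-bound)=1
left-to-right use order: env, val, ctr, key, req
typing: ill-typed: can't apply a value of type R
ordered ✗ (fails simple typing)
linear ✗ (a type mismatch blocks all five)
affine ✗ (the type mismatch rejects it)
relevant ✗ (not simply typable)
unrestricted ✗ (fails simple typing)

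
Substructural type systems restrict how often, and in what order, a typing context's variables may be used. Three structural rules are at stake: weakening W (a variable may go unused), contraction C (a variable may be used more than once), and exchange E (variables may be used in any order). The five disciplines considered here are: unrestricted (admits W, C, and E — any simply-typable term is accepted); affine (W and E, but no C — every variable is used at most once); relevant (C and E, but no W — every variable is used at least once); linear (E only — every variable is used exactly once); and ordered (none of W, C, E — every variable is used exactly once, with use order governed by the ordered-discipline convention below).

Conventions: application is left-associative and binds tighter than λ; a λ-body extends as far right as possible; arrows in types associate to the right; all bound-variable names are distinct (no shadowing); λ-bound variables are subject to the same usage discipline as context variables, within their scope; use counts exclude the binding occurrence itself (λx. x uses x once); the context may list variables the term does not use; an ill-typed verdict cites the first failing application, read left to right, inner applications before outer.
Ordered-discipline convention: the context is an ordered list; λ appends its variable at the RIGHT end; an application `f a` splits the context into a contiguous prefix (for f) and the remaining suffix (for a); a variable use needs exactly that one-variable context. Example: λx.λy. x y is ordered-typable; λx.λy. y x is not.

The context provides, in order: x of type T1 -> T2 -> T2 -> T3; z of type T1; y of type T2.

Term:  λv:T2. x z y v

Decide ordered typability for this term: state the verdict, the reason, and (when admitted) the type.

yes — x, z, y, v once each; derivable with no W/C/E; term : T2 -> T3
usage: x: 1; z: 1; y: 1; v (λ-bound): 1
order of uses: x, z, y, v
typing: the term checks, with type T2 -> T3
summary: ordered ✓ | linear ✓ | affine ✓ | relevant ✓ | unrestricted ✓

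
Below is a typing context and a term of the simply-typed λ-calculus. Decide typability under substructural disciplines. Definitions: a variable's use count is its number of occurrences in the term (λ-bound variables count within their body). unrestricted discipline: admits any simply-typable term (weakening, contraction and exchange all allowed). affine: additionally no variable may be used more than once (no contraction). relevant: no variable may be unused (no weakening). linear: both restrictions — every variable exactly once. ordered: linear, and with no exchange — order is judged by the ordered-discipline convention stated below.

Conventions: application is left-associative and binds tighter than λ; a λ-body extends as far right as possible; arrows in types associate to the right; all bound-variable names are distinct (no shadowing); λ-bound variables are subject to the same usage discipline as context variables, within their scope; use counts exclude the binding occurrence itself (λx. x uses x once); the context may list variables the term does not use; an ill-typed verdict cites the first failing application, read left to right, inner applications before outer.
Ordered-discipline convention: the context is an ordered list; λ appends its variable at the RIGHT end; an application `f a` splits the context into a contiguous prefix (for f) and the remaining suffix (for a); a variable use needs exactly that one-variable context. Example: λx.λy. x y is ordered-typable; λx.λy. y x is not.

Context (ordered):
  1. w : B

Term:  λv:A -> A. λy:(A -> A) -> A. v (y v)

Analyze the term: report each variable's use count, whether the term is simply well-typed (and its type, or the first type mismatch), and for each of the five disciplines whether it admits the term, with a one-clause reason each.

variable uses: w: 0×, v [bound]: 2×, y [bound]: 1×
order of uses: v, y, v
typing: the term checks, with type (A -> A) -> ((A -> A) -> A) -> A
ordered: ✗, needs contraction — v ×2; needs weakening: w unused
linear: ✗, needs contraction — v ×2; needs weakening: w unused
affine: ✗, needs contraction — v ×2
relevant: ✗, needs weakening: w unused
unrestricted: ✓, type-checks ((A -> A) -> ((A -> A) -> A) -> A) and nothing is barred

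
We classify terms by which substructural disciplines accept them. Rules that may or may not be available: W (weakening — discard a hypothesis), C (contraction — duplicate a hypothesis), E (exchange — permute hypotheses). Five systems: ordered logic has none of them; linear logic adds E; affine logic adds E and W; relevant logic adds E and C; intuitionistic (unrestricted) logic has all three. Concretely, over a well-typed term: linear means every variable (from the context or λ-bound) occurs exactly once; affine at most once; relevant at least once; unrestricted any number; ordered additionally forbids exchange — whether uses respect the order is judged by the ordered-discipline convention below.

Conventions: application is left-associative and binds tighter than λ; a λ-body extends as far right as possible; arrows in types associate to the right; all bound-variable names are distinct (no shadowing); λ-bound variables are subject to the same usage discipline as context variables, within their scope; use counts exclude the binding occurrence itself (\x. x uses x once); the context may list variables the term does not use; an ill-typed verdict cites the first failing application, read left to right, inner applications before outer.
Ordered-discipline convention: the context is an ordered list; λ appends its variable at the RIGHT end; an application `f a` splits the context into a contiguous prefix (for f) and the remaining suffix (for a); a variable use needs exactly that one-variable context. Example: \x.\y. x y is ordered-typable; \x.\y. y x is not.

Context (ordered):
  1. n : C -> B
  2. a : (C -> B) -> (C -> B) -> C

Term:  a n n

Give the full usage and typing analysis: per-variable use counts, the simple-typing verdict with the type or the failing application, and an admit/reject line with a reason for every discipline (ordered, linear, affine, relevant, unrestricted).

counts: n=2; a=1
uses in reading order: a, n, n
typing: the term checks, with type C
ordered: ✗, uses contraction: n ×2
linear: ✗, uses contraction: n ×2
affine: ✗, uses contraction: n ×2
relevant: ✓, at least one use each (n, a)
unrestricted: ✓, type-checks (C) and nothing is barred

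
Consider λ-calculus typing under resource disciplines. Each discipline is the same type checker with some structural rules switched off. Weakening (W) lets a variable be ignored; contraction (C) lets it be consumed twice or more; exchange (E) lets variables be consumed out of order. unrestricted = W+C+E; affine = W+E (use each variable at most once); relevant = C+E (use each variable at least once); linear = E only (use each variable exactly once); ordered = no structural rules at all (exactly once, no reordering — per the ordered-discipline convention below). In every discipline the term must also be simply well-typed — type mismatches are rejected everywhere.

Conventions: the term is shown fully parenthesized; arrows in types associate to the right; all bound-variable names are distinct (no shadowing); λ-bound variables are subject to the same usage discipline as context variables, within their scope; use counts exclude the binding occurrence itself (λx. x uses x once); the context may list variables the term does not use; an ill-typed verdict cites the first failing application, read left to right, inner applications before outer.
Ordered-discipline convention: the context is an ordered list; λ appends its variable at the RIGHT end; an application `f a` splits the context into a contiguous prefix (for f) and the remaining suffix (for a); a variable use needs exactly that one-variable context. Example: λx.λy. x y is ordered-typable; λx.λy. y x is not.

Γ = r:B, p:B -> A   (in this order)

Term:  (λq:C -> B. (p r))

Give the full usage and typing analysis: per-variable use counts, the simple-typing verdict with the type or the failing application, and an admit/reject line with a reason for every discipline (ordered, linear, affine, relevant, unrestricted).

use counts: r: 1, p: 1, q (bound): 0
left-to-right use order: p, r
typing: well-typed — term : (C -> B) -> A
ordered ✗ (needs weakening: q unused)
linear ✗ (needs weakening: q unused)
affine ✓ (at most one use each (r, p, q))
relevant ✗ (needs weakening: q unused)
unrestricted ✓ (well-typed at (C -> B) -> A; no restrictions here)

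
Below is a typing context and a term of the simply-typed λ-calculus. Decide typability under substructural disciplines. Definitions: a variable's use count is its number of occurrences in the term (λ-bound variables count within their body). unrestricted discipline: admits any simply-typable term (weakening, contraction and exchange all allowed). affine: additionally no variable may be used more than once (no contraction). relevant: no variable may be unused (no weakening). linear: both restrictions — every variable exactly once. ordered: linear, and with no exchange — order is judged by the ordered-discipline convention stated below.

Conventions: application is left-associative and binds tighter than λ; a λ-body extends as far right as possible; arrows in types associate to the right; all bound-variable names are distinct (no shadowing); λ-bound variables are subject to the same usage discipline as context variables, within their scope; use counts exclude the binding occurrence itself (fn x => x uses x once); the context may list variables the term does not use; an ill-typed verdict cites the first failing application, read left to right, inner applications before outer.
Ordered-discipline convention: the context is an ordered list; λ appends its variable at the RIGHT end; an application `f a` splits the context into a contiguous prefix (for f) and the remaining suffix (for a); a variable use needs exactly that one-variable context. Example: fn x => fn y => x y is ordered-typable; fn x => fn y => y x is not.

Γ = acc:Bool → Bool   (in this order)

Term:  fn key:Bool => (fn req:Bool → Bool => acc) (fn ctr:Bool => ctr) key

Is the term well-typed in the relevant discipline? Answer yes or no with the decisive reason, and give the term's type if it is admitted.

no — req never used (weakening)
usage: acc: 1, key [bound]: 1, req [bound]: 0, ctr [bound]: 1
order of uses: acc, ctr, key
typing: ✓ — Bool → Bool
all disciplines: ordered ✗ · linear ✗ · affine ✓ · relevant ✗ · unrestricted ✓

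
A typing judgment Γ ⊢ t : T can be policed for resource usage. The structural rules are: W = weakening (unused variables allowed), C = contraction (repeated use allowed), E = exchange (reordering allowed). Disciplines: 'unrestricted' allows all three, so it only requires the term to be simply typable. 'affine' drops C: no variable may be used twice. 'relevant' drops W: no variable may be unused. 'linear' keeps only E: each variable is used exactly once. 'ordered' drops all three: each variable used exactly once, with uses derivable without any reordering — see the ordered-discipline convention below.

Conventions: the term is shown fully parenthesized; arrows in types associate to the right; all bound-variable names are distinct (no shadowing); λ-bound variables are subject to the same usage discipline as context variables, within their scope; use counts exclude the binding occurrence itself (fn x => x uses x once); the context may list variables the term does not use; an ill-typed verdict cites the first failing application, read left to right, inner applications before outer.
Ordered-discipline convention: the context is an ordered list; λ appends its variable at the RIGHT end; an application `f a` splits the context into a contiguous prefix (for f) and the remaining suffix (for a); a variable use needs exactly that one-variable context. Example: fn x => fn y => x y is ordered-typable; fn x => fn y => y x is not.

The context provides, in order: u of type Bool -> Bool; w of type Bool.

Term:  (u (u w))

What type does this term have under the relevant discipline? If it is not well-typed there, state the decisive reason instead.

term : Bool
counts: u: 2×; w: 1×
left-to-right use order: u, u, w
typing: well-typed — term : Bool
per-discipline verdicts: ordered ✗ | linear ✗ | affine ✗ | relevant ✓ | unrestricted ✓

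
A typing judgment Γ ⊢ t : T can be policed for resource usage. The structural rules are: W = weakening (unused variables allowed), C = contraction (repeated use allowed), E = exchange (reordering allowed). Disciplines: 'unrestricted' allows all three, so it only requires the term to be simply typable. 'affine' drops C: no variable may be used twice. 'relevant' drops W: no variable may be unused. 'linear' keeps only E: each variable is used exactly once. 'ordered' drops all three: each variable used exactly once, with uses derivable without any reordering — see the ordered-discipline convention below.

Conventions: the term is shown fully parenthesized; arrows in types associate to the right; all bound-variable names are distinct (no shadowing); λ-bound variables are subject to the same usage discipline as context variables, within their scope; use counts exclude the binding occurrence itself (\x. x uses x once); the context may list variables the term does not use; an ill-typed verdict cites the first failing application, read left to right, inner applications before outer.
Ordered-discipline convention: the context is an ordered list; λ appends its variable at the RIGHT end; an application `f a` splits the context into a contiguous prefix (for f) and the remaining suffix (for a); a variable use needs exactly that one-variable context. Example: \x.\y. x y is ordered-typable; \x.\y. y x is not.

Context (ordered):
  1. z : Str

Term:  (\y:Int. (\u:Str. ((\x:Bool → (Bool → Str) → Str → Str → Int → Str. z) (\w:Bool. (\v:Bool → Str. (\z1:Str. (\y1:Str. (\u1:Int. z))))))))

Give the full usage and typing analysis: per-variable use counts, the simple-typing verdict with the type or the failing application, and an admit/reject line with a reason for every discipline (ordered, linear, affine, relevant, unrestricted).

use counts: z: 2, y (λ-bound): 0, u (λ-bound): 0, x (λ-bound): 0, w (λ-bound): 0, v (λ-bound): 0, z1 (λ-bound): 0, y1 (λ-bound): 0, u1 (λ-bound): 0
left-to-right use order: z, z
typing: well-typed — term : Int → Str → Str
ordered: ✗ — z ×2 used more than once (contraction); needs weakening: y, u, x, w, v, z1, y1, u1 unused
linear: ✗ — z ×2 used more than once (contraction); needs weakening: y, u, x, w, v, z1, y1, u1 unused
affine: ✗ — z ×2 used more than once (contraction)
relevant: ✗ — needs weakening: y, u, x, w, v, z1, y1, u1 unused
unrestricted: ✓ — type-checks (Int → Str → Str) and nothing is barred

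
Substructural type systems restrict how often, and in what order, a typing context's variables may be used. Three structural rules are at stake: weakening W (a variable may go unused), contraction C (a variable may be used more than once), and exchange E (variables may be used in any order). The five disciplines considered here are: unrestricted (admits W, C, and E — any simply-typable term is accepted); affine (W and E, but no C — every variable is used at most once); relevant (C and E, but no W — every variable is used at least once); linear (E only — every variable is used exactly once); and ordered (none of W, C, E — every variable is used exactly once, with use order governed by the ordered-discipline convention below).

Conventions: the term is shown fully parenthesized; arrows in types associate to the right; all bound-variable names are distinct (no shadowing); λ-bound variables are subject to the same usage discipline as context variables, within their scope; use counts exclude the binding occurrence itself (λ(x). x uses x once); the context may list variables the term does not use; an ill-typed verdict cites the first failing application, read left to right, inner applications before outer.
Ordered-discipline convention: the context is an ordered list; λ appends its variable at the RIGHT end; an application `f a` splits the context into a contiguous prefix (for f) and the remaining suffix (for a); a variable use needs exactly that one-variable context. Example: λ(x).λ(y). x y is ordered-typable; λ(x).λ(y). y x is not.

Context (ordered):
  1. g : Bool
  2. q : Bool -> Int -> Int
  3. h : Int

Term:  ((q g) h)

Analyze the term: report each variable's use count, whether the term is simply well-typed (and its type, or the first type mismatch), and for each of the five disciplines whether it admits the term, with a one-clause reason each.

usage: g=1; q=1; h=1
order of uses: q, g, h
typing: the term checks, with type Int
ordered: ✗, use order q, g, h needs exchange
linear: ✓, exactly-once usage across g, q, h
affine: ✓, at most one use each (g, q, h)
relevant: ✓, none of g, q, h goes unused
unrestricted: ✓, well-typed at Int; no restrictions here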